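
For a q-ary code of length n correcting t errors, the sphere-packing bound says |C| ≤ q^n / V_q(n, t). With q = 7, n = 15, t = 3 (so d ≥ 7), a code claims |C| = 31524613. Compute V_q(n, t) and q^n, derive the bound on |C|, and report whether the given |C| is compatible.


V_q(n, t) = 102151, q^n = 4747561509943, Hamming bound = 46475918, |C| = 31524613 ≤ bound (satisfied).

Step 1: Compute V_q(n, t) = Σ_{j=0}^3 C(n, j) (q−1)^j.
  j = 0: C(15,0)·(6)^0 = 1·1 = 1.
  j = 1: C(15,1)·(6)^1 = 15·6 = 90.
  j = 2: C(15,2)·(6)^2 = 105·36 = 3780.
  j = 3: C(15,3)·(6)^3 = 455·216 = 98280.
  V_q(n, t) = 1 + 90 + 3780 + 98280 = 102151.
Step 2: q^n = 7^15 = 4747561509943.
Step 3: Hamming bound ⌊q^n / V_q(n,t)⌋ = ⌊4747561509943/102151⌋ = 46475918.
Step 4: Compare |C| = 31524613 to 46475918: satisfied.
The claimed |C| lies below the Hamming bound.


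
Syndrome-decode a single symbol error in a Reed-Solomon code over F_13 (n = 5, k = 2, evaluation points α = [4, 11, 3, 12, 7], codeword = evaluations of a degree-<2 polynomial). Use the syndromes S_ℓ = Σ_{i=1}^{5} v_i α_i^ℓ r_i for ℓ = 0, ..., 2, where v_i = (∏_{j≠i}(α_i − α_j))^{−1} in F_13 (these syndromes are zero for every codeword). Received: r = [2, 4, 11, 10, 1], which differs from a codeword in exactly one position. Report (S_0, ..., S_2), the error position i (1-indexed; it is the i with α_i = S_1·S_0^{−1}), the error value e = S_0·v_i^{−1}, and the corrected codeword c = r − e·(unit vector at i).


S = (6, 7, 6), error at position 4, error magnitude e = 2, c = [2, 4, 11, 8, 1].

Step 1: column multipliers v_i = (∏_{j≠i}(α_i − α_j))^{−1} mod 13.
  i = 1 (α = 4): (4−11)(4−3)(4−12)(4−7) = (−7)·1·(−8)·(−3) = −168 ≡ 1, so v_1 = 1^{−1} = 1 (mod 13).
  i = 2 (α = 11): (11−4)(11−3)(11−12)(11−7) = 7·8·(−1)·4 = −224 ≡ 10, so v_2 = 10^{−1} = 4 (mod 13).
  i = 3 (α = 3): (3−4)(3−11)(3−12)(3−7) = (−1)·(−8)·(−9)·(−4) = 288 ≡ 2, so v_3 = 2^{−1} = 7 (mod 13).
  i = 4 (α = 12): (12−4)(12−11)(12−3)(12−7) = 8·1·9·5 = 360 ≡ 9, so v_4 = 9^{−1} = 3 (mod 13).
  i = 5 (α = 7): (7−4)(7−11)(7−3)(7−12) = 3·(−4)·4·(−5) = 240 ≡ 6, so v_5 = 6^{−1} = 11 (mod 13).
  v = [1, 4, 7, 3, 11].
Step 2: syndromes of r = [2, 4, 11, 10, 1] (all sums mod 13).
  S_0 = Σ v_i r_i = 1·2 + 4·4 + 7·11 + 3·10 + 11·1 = 136 ≡ 6.
  S_1 = Σ v_i α_i r_i = 1·4·2 + 4·11·4 + 7·3·11 + 3·12·10 + 11·7·1 = 852 ≡ 7.
  α_i^2 mod 13 = [3, 4, 9, 1, 10].
  S_2 = Σ v_i α_i^2 r_i = 1·3·2 + 4·4·4 + 7·9·11 + 3·1·10 + 11·10·1 = 903 ≡ 6.
  S = (6, 7, 6) ≠ 0, so r is not a codeword (an error is present).
Step 3: locate the error. For a single error e at position i, S_ℓ = v_i·e·α_i^ℓ, so α_err = S_1/S_0.
  S_0^{−1} = 6^{−1} = 11 (mod 13), so α_err = 7·11 = 77 ≡ 12 = α_4. Error position i = 4.
  Consistency check: S_2/S_1 = 6·2 = 12 ≡ 12 = α_err ✓ (single-error assumption holds).
Step 4: error magnitude e = S_0/v_4 = S_0·∏_{j≠4}(α_4 − α_j) = 6·9 = 54 ≡ 2 (mod 13).
Step 5: correct position 4: c_4 = r_4 − e = 10 − 2 ≡ 8 (mod 13). Hence c = [2, 4, 11, 8, 1].
  Check: interpolating c through the α_i gives m(x) = 12 + 4·x (degree < 2) with m(α_i) = c_i for every i, so c is indeed a codeword.


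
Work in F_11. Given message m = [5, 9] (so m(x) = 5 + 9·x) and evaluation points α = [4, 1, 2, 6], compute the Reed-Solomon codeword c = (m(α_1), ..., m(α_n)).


c = [8, 3, 1, 4]

Message polynomial: m(x) = 5 + 9·x (mod 11).
For each evaluation point α_i, compute m(α_i) mod 11:
  α_1 = 4: Horner steps 9 → 8, so m(4) = 8.
  α_2 = 1: Horner steps 9 → 3, so m(1) = 3.
  α_3 = 2: Horner steps 9 → 1, so m(2) = 1.
  α_4 = 6: Horner steps 9 → 4, so m(6) = 4.
Codeword c = [8, 3, 1, 4] ∈ F_11^4.


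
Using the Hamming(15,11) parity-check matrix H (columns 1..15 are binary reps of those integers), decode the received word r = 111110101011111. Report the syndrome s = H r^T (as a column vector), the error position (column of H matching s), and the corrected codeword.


s = (0, 1, 0, 0)^T, error position = 4, corrected codeword c = 111010101011111

Compute s = H r^T mod 2 one row at a time:
  s_1 = 0 + 1 + 0 + 1 + 1 + 1 + 1 + 1 = 6 ≡ 0 (mod 2).
  s_2 = 1 + 1 + 0 + 1 + 1 + 1 + 1 + 1 = 7 ≡ 1 (mod 2).
  s_3 = 1 + 1 + 0 + 1 + 0 + 1 + 1 + 1 = 6 ≡ 0 (mod 2).
  s_4 = 1 + 1 + 1 + 1 + 1 + 1 + 1 + 1 = 8 ≡ 0 (mod 2).
s = (0, 1, 0, 0)^T — this equals column 4 of H (binary 0100), so error is at position 4.
Correct: flip bit 4 of r = 111110101011111 to get c = 111010101011111.


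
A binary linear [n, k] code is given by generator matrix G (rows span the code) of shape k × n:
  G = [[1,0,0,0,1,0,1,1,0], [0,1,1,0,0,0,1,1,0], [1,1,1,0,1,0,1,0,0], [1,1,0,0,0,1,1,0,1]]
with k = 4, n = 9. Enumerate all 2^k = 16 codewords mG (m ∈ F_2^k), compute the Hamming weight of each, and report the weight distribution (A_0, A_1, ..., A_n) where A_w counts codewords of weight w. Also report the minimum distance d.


Weight distribution: A_0 = 1, A_1 = 1, A_3 = 2, A_4 = 5, A_5 = 5, A_6 = 2. Minimum distance d = 1.

Enumerate all 2^4 = 16 messages m ∈ F_2^4.
For each, compute codeword c = mG in F_2^9, then tally its weight.
  m = 0000 → c = 000000000, weight = 0.
  m = 1000 → c = 100010110, weight = 4.
  m = 0100 → c = 011000110, weight = 4.
  m = 1100 → c = 111010000, weight = 4.
  m = 0010 → c = 111010100, weight = 5.
  m = 1010 → c = 011000010, weight = 3.
  m = 0110 → c = 100010010, weight = 3.
  m = 1110 → c = 000000100, weight = 1.
  m = 0001 → c = 110001101, weight = 5.
  m = 1001 → c = 010011011, weight = 5.
  m = 0101 → c = 101001011, weight = 5.
  m = 1101 → c = 001011101, weight = 5.
  m = 0011 → c = 001011001, weight = 4.
  m = 1011 → c = 101001111, weight = 6.
  m = 0111 → c = 010011111, weight = 6.
  m = 1111 → c = 110001001, weight = 4.
Tally weights:
  weight 0: 1 codewords.
  weight 1: 1 codewords.
  weight 3: 2 codewords.
  weight 4: 5 codewords.
  weight 5: 5 codewords.
  weight 6: 2 codewords.
Minimum distance d = smallest w > 0 with A_w > 0 = 1.
Sanity: Σ A_w = 16 = 2^4 = 16 ✓.


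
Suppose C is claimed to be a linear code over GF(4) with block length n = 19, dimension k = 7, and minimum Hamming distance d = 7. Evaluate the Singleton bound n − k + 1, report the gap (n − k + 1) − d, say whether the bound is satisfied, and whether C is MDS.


Singleton RHS = n − k + 1 = 13, slack = 6, bound satisfied, not MDS.

Singleton bound: d ≤ n − k + 1.
Here n = 19, k = 7, so n − k + 1 = 13.
Given d = 7, check d ≤ 13: YES.
Slack = (n − k + 1) − d = 6.
The code is NOT MDS (slack = 6 > 0).
Description: the claimed parameters are [19, 7, 7]_4; such a code would be non-MDS.


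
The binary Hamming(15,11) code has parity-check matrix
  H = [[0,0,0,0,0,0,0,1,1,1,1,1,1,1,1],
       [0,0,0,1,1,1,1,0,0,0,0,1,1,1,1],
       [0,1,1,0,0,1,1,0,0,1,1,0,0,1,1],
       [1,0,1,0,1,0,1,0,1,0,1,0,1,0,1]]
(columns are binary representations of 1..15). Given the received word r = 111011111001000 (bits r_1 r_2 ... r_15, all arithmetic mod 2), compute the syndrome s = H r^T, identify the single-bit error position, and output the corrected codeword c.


s = (1, 0, 0, 1)^T, error position = 9, corrected codeword c = 111011110001000

Compute s = H r^T mod 2 one row at a time:
  s_1 = 1 + 1 + 0 + 0 + 1 + 0 + 0 + 0 = 3 ≡ 1 (mod 2).
  s_2 = 0 + 1 + 1 + 1 + 1 + 0 + 0 + 0 = 4 ≡ 0 (mod 2).
  s_3 = 1 + 1 + 1 + 1 + 0 + 0 + 0 + 0 = 4 ≡ 0 (mod 2).
  s_4 = 1 + 1 + 1 + 1 + 1 + 0 + 0 + 0 = 5 ≡ 1 (mod 2).
s = (1, 0, 0, 1)^T — this equals column 9 of H (binary 1001), so error is at position 9.
Correct: flip bit 9 of r = 111011111001000 to get c = 111011110001000.


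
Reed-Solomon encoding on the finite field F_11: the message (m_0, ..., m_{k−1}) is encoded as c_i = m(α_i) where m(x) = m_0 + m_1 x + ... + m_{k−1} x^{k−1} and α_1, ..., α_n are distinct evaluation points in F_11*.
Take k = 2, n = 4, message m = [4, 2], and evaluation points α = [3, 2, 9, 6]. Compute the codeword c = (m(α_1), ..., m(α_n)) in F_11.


c = [10, 8, 0, 5]

Message polynomial: m(x) = 4 + 2·x (mod 11).
For each evaluation point α_i, compute m(α_i) mod 11:
  α_1 = 3: Horner steps 2 → 10, so m(3) = 10.
  α_2 = 2: Horner steps 2 → 8, so m(2) = 8.
  α_3 = 9: Horner steps 2 → 0, so m(9) = 0.
  α_4 = 6: Horner steps 2 → 5, so m(6) = 5.
Codeword c = [10, 8, 0, 5] ∈ F_11^4.


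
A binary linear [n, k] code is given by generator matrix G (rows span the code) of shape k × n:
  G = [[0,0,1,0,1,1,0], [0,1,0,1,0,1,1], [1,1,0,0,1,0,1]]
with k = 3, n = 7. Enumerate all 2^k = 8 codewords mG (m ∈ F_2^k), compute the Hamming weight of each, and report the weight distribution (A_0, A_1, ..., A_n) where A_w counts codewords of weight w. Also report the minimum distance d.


Weight distribution: A_0 = 1, A_3 = 2, A_4 = 3, A_5 = 2. Minimum distance d = 3.

Enumerate all 2^3 = 8 messages m ∈ F_2^3.
For each, compute codeword c = mG in F_2^7, then tally its weight.
  m = 000 → c = 0000000, weight = 0.
  m = 100 → c = 0010110, weight = 3.
  m = 010 → c = 0101011, weight = 4.
  m = 110 → c = 0111101, weight = 5.
  m = 001 → c = 1100101, weight = 4.
  m = 101 → c = 1110011, weight = 5.
  m = 011 → c = 1001110, weight = 4.
  m = 111 → c = 1011000, weight = 3.
Tally weights:
  weight 0: 1 codewords.
  weight 3: 2 codewords.
  weight 4: 3 codewords.
  weight 5: 2 codewords.
Minimum distance d = smallest w > 0 with A_w > 0 = 3.
Sanity: Σ A_w = 8 = 2^3 = 8 ✓.


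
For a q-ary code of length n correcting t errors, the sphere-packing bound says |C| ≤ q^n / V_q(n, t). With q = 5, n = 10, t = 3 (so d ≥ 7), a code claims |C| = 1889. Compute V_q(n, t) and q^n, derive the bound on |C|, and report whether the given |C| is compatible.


V_q(n, t) = 8441, q^n = 9765625, Hamming bound = 1156, |C| = 1889 > bound (violated).

Step 1: Compute V_q(n, t) = Σ_{j=0}^3 C(n, j) (q−1)^j.
  j = 0: C(10,0)·(4)^0 = 1·1 = 1.
  j = 1: C(10,1)·(4)^1 = 10·4 = 40.
  j = 2: C(10,2)·(4)^2 = 45·16 = 720.
  j = 3: C(10,3)·(4)^3 = 120·64 = 7680.
  V_q(n, t) = 1 + 40 + 720 + 7680 = 8441.
Step 2: q^n = 5^10 = 9765625.
Step 3: Hamming bound ⌊q^n / V_q(n,t)⌋ = ⌊9765625/8441⌋ = 1156.
Step 4: Compare |C| = 1889 to 1156: violated.
The claimed |C| lies above the Hamming bound, so no 5-ary code of length 10 with d ≥ 7 can have 1889 codewords.


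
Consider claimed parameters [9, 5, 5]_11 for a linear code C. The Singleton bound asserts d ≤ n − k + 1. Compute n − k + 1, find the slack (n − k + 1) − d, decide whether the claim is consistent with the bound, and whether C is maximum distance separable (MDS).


Singleton RHS = n − k + 1 = 5, slack = 0, bound satisfied, MDS.

Singleton bound: d ≤ n − k + 1.
Here n = 9, k = 5, so n − k + 1 = 5.
Given d = 5, check d ≤ 5: YES.
Slack = (n − k + 1) − d = 0.
The code is MDS (slack = 0).
Description: the claimed parameters are [9, 5, 5]_11; such a code would be MDS (meets Singleton bound).


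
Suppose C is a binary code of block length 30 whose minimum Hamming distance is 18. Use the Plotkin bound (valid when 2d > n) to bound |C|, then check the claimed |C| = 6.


Plotkin bound M ≤ 6; given |C| = 6 ≤ bound (satisfied).

Check applicability: 2d = 36, n = 30.
2d − n = 6 > 0, so Plotkin applies.
Compute d/(2d−n) = 18/6 ≈ 3.0000.
⌊d/(2d−n)⌋ = 3.
Plotkin bound: M ≤ 2·3 = 6.
Given |C| = 6, check: satisfied.
This |C| is at the Plotkin bound.


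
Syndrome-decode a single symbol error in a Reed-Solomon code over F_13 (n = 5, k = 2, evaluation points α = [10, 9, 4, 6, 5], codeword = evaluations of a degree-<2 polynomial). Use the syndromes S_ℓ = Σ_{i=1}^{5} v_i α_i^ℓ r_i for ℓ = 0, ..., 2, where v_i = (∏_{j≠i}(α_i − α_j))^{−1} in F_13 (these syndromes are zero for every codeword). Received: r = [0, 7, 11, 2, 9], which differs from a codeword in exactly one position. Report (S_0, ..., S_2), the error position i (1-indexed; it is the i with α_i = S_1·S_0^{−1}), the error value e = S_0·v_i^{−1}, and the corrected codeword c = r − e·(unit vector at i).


S = (1, 4, 3), error at position 3, error magnitude e = 8, c = [0, 7, 3, 2, 9].

Step 1: column multipliers v_i = (∏_{j≠i}(α_i − α_j))^{−1} mod 13.
  i = 1 (α = 10): (10−9)(10−4)(10−6)(10−5) = 1·6·4·5 = 120 ≡ 3, so v_1 = 3^{−1} = 9 (mod 13).
  i = 2 (α = 9): (9−10)(9−4)(9−6)(9−5) = (−1)·5·3·4 = −60 ≡ 5, so v_2 = 5^{−1} = 8 (mod 13).
  i = 3 (α = 4): (4−10)(4−9)(4−6)(4−5) = (−6)·(−5)·(−2)·(−1) = 60 ≡ 8, so v_3 = 8^{−1} = 5 (mod 13).
  i = 4 (α = 6): (6−10)(6−9)(6−4)(6−5) = (−4)·(−3)·2·1 = 24 ≡ 11, so v_4 = 11^{−1} = 6 (mod 13).
  i = 5 (α = 5): (5−10)(5−9)(5−4)(5−6) = (−5)·(−4)·1·(−1) = −20 ≡ 6, so v_5 = 6^{−1} = 11 (mod 13).
  v = [9, 8, 5, 6, 11].
Step 2: syndromes of r = [0, 7, 11, 2, 9] (all sums mod 13).
  S_0 = Σ v_i r_i = 9·0 + 8·7 + 5·11 + 6·2 + 11·9 = 222 ≡ 1.
  S_1 = Σ v_i α_i r_i = 9·10·0 + 8·9·7 + 5·4·11 + 6·6·2 + 11·5·9 = 1291 ≡ 4.
  α_i^2 mod 13 = [9, 3, 3, 10, 12].
  S_2 = Σ v_i α_i^2 r_i = 9·9·0 + 8·3·7 + 5·3·11 + 6·10·2 + 11·12·9 = 1641 ≡ 3.
  S = (1, 4, 3) ≠ 0, so r is not a codeword (an error is present).
Step 3: locate the error. For a single error e at position i, S_ℓ = v_i·e·α_i^ℓ, so α_err = S_1/S_0.
  S_0^{−1} = 1^{−1} = 1 (mod 13), so α_err = 4·1 = 4 ≡ 4 = α_3. Error position i = 3.
  Consistency check: S_2/S_1 = 3·10 = 30 ≡ 4 = α_err ✓ (single-error assumption holds).
Step 4: error magnitude e = S_0/v_3 = S_0·∏_{j≠3}(α_3 − α_j) = 1·8 = 8 ≡ 8 (mod 13).
Step 5: correct position 3: c_3 = r_3 − e = 11 − 8 ≡ 3 (mod 13). Hence c = [0, 7, 3, 2, 9].
  Check: interpolating c through the α_i gives m(x) = 5 + 6·x (degree < 2) with m(α_i) = c_i for every i, so c is indeed a codeword.


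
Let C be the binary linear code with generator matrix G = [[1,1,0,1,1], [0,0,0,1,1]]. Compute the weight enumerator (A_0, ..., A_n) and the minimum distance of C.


Weight distribution: A_0 = 1, A_2 = 2, A_4 = 1. Minimum distance d = 2.

Enumerate all 2^2 = 4 messages m ∈ F_2^2.
For each, compute codeword c = mG in F_2^5, then tally its weight.
  m = 00 → c = 00000, weight = 0.
  m = 10 → c = 11011, weight = 4.
  m = 01 → c = 00011, weight = 2.
  m = 11 → c = 11000, weight = 2.
Tally weights:
  weight 0: 1 codewords.
  weight 2: 2 codewords.
  weight 4: 1 codewords.
Minimum distance d = smallest w > 0 with A_w > 0 = 2.
Sanity: Σ A_w = 4 = 2^2 = 4 ✓.


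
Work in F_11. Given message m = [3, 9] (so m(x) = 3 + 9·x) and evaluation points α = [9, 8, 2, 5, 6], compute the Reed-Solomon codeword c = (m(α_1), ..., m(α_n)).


c = [7, 9, 10, 4, 2]

Message polynomial: m(x) = 3 + 9·x (mod 11).
For each evaluation point α_i, compute m(α_i) mod 11:
  α_1 = 9: Horner steps 9 → 7, so m(9) = 7.
  α_2 = 8: Horner steps 9 → 9, so m(8) = 9.
  α_3 = 2: Horner steps 9 → 10, so m(2) = 10.
  α_4 = 5: Horner steps 9 → 4, so m(5) = 4.
  α_5 = 6: Horner steps 9 → 2, so m(6) = 2.
Codeword c = [7, 9, 10, 4, 2] ∈ F_11^5.


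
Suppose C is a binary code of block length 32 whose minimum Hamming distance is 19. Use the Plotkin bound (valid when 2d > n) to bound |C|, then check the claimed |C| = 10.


Plotkin bound M ≤ 6; given |C| = 10 > bound (violated).

Check applicability: 2d = 38, n = 32.
2d − n = 6 > 0, so Plotkin applies.
Compute d/(2d−n) = 19/6 ≈ 3.1667.
⌊d/(2d−n)⌋ = 3.
Plotkin bound: M ≤ 2·3 = 6.
Given |C| = 10, check: VIOLATED.
This |C| is above the Plotkin bound, so no binary code with n = 32, d = 19 and 10 codewords exists.


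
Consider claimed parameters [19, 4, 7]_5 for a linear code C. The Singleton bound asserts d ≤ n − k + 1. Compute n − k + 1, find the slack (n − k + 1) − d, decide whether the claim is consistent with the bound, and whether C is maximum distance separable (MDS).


Singleton RHS = n − k + 1 = 16, slack = 9, bound satisfied, not MDS.

Singleton bound: d ≤ n − k + 1.
Here n = 19, k = 4, so n − k + 1 = 16.
Given d = 7, check d ≤ 16: YES.
Slack = (n − k + 1) − d = 9.
The code is NOT MDS (slack = 9 > 0).
Description: the claimed parameters are [19, 4, 7]_5; such a code would be non-MDS.


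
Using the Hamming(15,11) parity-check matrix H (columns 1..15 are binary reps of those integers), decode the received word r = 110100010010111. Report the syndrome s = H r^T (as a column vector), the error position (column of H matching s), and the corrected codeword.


s = (1, 0, 0, 0)^T, error position = 8, corrected codeword c = 110100000010111

Compute s = H r^T mod 2 one row at a time:
  s_1 = 1 + 0 + 0 + 1 + 0 + 1 + 1 + 1 = 5 ≡ 1 (mod 2).
  s_2 = 1 + 0 + 0 + 0 + 0 + 1 + 1 + 1 = 4 ≡ 0 (mod 2).
  s_3 = 1 + 0 + 0 + 0 + 0 + 1 + 1 + 1 = 4 ≡ 0 (mod 2).
  s_4 = 1 + 0 + 0 + 0 + 0 + 1 + 1 + 1 = 4 ≡ 0 (mod 2).
s = (1, 0, 0, 0)^T — this equals column 8 of H (binary 1000), so error is at position 8.
Correct: flip bit 8 of r = 110100010010111 to get c = 110100000010111.


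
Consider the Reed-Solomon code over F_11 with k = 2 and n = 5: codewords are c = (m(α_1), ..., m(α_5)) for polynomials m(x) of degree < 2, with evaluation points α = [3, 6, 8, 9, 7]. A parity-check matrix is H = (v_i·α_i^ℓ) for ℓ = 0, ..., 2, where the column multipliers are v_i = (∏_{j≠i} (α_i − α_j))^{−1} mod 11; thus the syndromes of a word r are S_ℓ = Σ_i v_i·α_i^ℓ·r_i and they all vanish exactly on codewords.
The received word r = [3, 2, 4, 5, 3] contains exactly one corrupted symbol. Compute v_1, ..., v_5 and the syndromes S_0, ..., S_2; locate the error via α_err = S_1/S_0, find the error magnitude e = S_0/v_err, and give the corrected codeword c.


S = (6, 7, 10), error at position 1, error magnitude e = 4, c = [10, 2, 4, 5, 3].

Step 1: column multipliers v_i = (∏_{j≠i}(α_i − α_j))^{−1} mod 11.
  i = 1 (α = 3): (3−6)(3−8)(3−9)(3−7) = (−3)·(−5)·(−6)·(−4) = 360 ≡ 8, so v_1 = 8^{−1} = 7 (mod 11).
  i = 2 (α = 6): (6−3)(6−8)(6−9)(6−7) = 3·(−2)·(−3)·(−1) = −18 ≡ 4, so v_2 = 4^{−1} = 3 (mod 11).
  i = 3 (α = 8): (8−3)(8−6)(8−9)(8−7) = 5·2·(−1)·1 = −10 ≡ 1, so v_3 = 1^{−1} = 1 (mod 11).
  i = 4 (α = 9): (9−3)(9−6)(9−8)(9−7) = 6·3·1·2 = 36 ≡ 3, so v_4 = 3^{−1} = 4 (mod 11).
  i = 5 (α = 7): (7−3)(7−6)(7−8)(7−9) = 4·1·(−1)·(−2) = 8 ≡ 8, so v_5 = 8^{−1} = 7 (mod 11).
  v = [7, 3, 1, 4, 7].
Step 2: syndromes of r = [3, 2, 4, 5, 3] (all sums mod 11).
  S_0 = Σ v_i r_i = 7·3 + 3·2 + 1·4 + 4·5 + 7·3 = 72 ≡ 6.
  S_1 = Σ v_i α_i r_i = 7·3·3 + 3·6·2 + 1·8·4 + 4·9·5 + 7·7·3 = 458 ≡ 7.
  α_i^2 mod 11 = [9, 3, 9, 4, 5].
  S_2 = Σ v_i α_i^2 r_i = 7·9·3 + 3·3·2 + 1·9·4 + 4·4·5 + 7·5·3 = 428 ≡ 10.
  S = (6, 7, 10) ≠ 0, so r is not a codeword (an error is present).
Step 3: locate the error. For a single error e at position i, S_ℓ = v_i·e·α_i^ℓ, so α_err = S_1/S_0.
  S_0^{−1} = 6^{−1} = 2 (mod 11), so α_err = 7·2 = 14 ≡ 3 = α_1. Error position i = 1.
  Consistency check: S_2/S_1 = 10·8 = 80 ≡ 3 = α_err ✓ (single-error assumption holds).
Step 4: error magnitude e = S_0/v_1 = S_0·∏_{j≠1}(α_1 − α_j) = 6·8 = 48 ≡ 4 (mod 11).
Step 5: correct position 1: c_1 = r_1 − e = 3 − 4 ≡ 10 (mod 11). Hence c = [10, 2, 4, 5, 3].
  Check: interpolating c through the α_i gives m(x) = 7 + 1·x (degree < 2) with m(α_i) = c_i for every i, so c is indeed a codeword.


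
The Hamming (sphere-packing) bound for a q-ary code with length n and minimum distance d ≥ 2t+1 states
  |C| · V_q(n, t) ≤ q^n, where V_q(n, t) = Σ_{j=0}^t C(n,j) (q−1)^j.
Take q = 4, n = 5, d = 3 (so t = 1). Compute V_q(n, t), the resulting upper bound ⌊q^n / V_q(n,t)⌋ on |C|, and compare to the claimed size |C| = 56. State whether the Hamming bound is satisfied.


V_q(n, t) = 16, q^n = 1024, Hamming bound = 64, |C| = 56 ≤ bound (satisfied).

Step 1: Compute V_q(n, t) = Σ_{j=0}^1 C(n, j) (q−1)^j.
  j = 0: C(5,0)·(3)^0 = 1·1 = 1.
  j = 1: C(5,1)·(3)^1 = 5·3 = 15.
  V_q(n, t) = 1 + 15 = 16.
Step 2: q^n = 4^5 = 1024.
Step 3: Hamming bound ⌊q^n / V_q(n,t)⌋ = ⌊1024/16⌋ = 64.
Step 4: Compare |C| = 56 to 64: satisfied.
The claimed |C| lies below the Hamming bound.


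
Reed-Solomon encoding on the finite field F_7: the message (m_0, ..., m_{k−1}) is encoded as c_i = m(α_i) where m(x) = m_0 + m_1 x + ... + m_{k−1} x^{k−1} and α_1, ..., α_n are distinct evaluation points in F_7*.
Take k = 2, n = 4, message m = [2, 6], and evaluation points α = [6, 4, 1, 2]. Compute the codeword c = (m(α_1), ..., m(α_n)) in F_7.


c = [3, 5, 1, 0]

Message polynomial: m(x) = 2 + 6·x (mod 7).
For each evaluation point α_i, compute m(α_i) mod 7:
  α_1 = 6: Horner steps 6 → 3, so m(6) = 3.
  α_2 = 4: Horner steps 6 → 5, so m(4) = 5.
  α_3 = 1: Horner steps 6 → 1, so m(1) = 1.
  α_4 = 2: Horner steps 6 → 0, so m(2) = 0.
Codeword c = [3, 5, 1, 0] ∈ F_7^4.


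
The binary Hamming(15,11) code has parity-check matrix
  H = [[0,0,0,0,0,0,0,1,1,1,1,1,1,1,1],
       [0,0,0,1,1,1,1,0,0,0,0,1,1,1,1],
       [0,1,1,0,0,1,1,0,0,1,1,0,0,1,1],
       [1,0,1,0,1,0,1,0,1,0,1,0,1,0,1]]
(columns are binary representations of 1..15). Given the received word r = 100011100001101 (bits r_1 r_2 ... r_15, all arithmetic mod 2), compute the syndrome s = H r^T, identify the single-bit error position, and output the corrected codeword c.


s = (1, 0, 1, 1)^T, error position = 11, corrected codeword c = 100011100011101

Compute s = H r^T mod 2 one row at a time:
  s_1 = 0 + 0 + 0 + 0 + 1 + 1 + 0 + 1 = 3 ≡ 1 (mod 2).
  s_2 = 0 + 1 + 1 + 1 + 1 + 1 + 0 + 1 = 6 ≡ 0 (mod 2).
  s_3 = 0 + 0 + 1 + 1 + 0 + 0 + 0 + 1 = 3 ≡ 1 (mod 2).
  s_4 = 1 + 0 + 1 + 1 + 0 + 0 + 1 + 1 = 5 ≡ 1 (mod 2).
s = (1, 0, 1, 1)^T — this equals column 11 of H (binary 1011), so error is at position 11.
Correct: flip bit 11 of r = 100011100001101 to get c = 100011100011101.


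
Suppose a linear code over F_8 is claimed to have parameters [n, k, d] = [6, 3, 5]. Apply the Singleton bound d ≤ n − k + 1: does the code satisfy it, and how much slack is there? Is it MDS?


Singleton RHS = n − k + 1 = 4, slack = -1, bound violated (no such code; not MDS).

Singleton bound: d ≤ n − k + 1.
Here n = 6, k = 3, so n − k + 1 = 4.
Given d = 5, check d ≤ 4: NO.
Slack = (n − k + 1) − d = -1.
The slack is negative: d = 5 exceeds n − k + 1 = 4 by 1, so the Singleton bound is violated and no linear [6, 3, 5]_8 code can exist. In particular it is not MDS (MDS requires d = n − k + 1 exactly).
Description: the claimed parameters are [6, 3, 5]_8; such a code would be impossible (violates the Singleton bound).


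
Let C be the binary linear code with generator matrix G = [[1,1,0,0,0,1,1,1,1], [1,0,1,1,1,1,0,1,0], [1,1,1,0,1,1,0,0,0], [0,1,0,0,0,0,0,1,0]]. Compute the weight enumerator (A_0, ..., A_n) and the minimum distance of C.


Weight distribution: A_0 = 1, A_1 = 1, A_2 = 1, A_3 = 1, A_4 = 1, A_5 = 5, A_6 = 5, A_7 = 1. Minimum distance d = 1.

Enumerate all 2^4 = 16 messages m ∈ F_2^4.
For each, compute codeword c = mG in F_2^9, then tally its weight.
  m = 0000 → c = 000000000, weight = 0.
  m = 1000 → c = 110001111, weight = 6.
  m = 0100 → c = 101111010, weight = 6.
  m = 1100 → c = 011110101, weight = 6.
  m = 0010 → c = 111011000, weight = 5.
  m = 1010 → c = 001010111, weight = 5.
  m = 0110 → c = 010100010, weight = 3.
  m = 1110 → c = 100101101, weight = 5.
  m = 0001 → c = 010000010, weight = 2.
  m = 1001 → c = 100001101, weight = 4.
  m = 0101 → c = 111111000, weight = 6.
  m = 1101 → c = 001110111, weight = 6.
  m = 0011 → c = 101011010, weight = 5.
  m = 1011 → c = 011010101, weight = 5.
  m = 0111 → c = 000100000, weight = 1.
  m = 1111 → c = 110101111, weight = 7.
Tally weights:
  weight 0: 1 codewords.
  weight 1: 1 codewords.
  weight 2: 1 codewords.
  weight 3: 1 codewords.
  weight 4: 1 codewords.
  weight 5: 5 codewords.
  weight 6: 5 codewords.
  weight 7: 1 codewords.
Minimum distance d = smallest w > 0 with A_w > 0 = 1.
Sanity: Σ A_w = 16 = 2^4 = 16 ✓.


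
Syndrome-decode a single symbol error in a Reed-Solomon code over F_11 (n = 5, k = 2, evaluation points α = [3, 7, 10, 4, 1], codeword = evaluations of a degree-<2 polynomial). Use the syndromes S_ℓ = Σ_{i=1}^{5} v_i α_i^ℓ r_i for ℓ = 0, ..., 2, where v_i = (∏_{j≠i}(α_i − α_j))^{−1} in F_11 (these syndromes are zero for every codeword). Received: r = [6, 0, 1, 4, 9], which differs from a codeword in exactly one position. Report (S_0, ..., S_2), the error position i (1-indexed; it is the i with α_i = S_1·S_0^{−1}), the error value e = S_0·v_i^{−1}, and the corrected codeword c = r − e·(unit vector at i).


S = (6, 2, 8), error at position 4, error magnitude e = 5, c = [6, 0, 1, 10, 9].

Step 1: column multipliers v_i = (∏_{j≠i}(α_i − α_j))^{−1} mod 11.
  i = 1 (α = 3): (3−7)(3−10)(3−4)(3−1) = (−4)·(−7)·(−1)·2 = −56 ≡ 10, so v_1 = 10^{−1} = 10 (mod 11).
  i = 2 (α = 7): (7−3)(7−10)(7−4)(7−1) = 4·(−3)·3·6 = −216 ≡ 4, so v_2 = 4^{−1} = 3 (mod 11).
  i = 3 (α = 10): (10−3)(10−7)(10−4)(10−1) = 7·3·6·9 = 1134 ≡ 1, so v_3 = 1^{−1} = 1 (mod 11).
  i = 4 (α = 4): (4−3)(4−7)(4−10)(4−1) = 1·(−3)·(−6)·3 = 54 ≡ 10, so v_4 = 10^{−1} = 10 (mod 11).
  i = 5 (α = 1): (1−3)(1−7)(1−10)(1−4) = (−2)·(−6)·(−9)·(−3) = 324 ≡ 5, so v_5 = 5^{−1} = 9 (mod 11).
  v = [10, 3, 1, 10, 9].
Step 2: syndromes of r = [6, 0, 1, 4, 9] (all sums mod 11).
  S_0 = Σ v_i r_i = 10·6 + 3·0 + 1·1 + 10·4 + 9·9 = 182 ≡ 6.
  S_1 = Σ v_i α_i r_i = 10·3·6 + 3·7·0 + 1·10·1 + 10·4·4 + 9·1·9 = 431 ≡ 2.
  α_i^2 mod 11 = [9, 5, 1, 5, 1].
  S_2 = Σ v_i α_i^2 r_i = 10·9·6 + 3·5·0 + 1·1·1 + 10·5·4 + 9·1·9 = 822 ≡ 8.
  S = (6, 2, 8) ≠ 0, so r is not a codeword (an error is present).
Step 3: locate the error. For a single error e at position i, S_ℓ = v_i·e·α_i^ℓ, so α_err = S_1/S_0.
  S_0^{−1} = 6^{−1} = 2 (mod 11), so α_err = 2·2 = 4 ≡ 4 = α_4. Error position i = 4.
  Consistency check: S_2/S_1 = 8·6 = 48 ≡ 4 = α_err ✓ (single-error assumption holds).
Step 4: error magnitude e = S_0/v_4 = S_0·∏_{j≠4}(α_4 − α_j) = 6·10 = 60 ≡ 5 (mod 11).
Step 5: correct position 4: c_4 = r_4 − e = 4 − 5 ≡ 10 (mod 11). Hence c = [6, 0, 1, 10, 9].
  Check: interpolating c through the α_i gives m(x) = 5 + 4·x (degree < 2) with m(α_i) = c_i for every i, so c is indeed a codeword.


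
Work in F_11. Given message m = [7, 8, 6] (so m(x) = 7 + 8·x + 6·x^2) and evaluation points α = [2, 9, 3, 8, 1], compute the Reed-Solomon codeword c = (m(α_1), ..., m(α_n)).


c = [3, 4, 8, 4, 10]

Message polynomial: m(x) = 7 + 8·x + 6·x^2 (mod 11).
For each evaluation point α_i, compute m(α_i) mod 11:
  α_1 = 2: Horner steps 6 → 9 → 3, so m(2) = 3.
  α_2 = 9: Horner steps 6 → 7 → 4, so m(9) = 4.
  α_3 = 3: Horner steps 6 → 4 → 8, so m(3) = 8.
  α_4 = 8: Horner steps 6 → 1 → 4, so m(8) = 4.
  α_5 = 1: Horner steps 6 → 3 → 10, so m(1) = 10.
Codeword c = [3, 4, 8, 4, 10] ∈ F_11^5.


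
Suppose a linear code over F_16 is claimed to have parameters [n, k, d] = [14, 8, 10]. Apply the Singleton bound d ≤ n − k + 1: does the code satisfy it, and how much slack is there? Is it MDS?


Singleton RHS = n − k + 1 = 7, slack = -3, bound violated (no such code; not MDS).

Singleton bound: d ≤ n − k + 1.
Here n = 14, k = 8, so n − k + 1 = 7.
Given d = 10, check d ≤ 7: NO.
Slack = (n − k + 1) − d = -3.
The slack is negative: d = 10 exceeds n − k + 1 = 7 by 3, so the Singleton bound is violated and no linear [14, 8, 10]_16 code can exist. In particular it is not MDS (MDS requires d = n − k + 1 exactly).
Description: the claimed parameters are [14, 8, 10]_16; such a code would be impossible (violates the Singleton bound).


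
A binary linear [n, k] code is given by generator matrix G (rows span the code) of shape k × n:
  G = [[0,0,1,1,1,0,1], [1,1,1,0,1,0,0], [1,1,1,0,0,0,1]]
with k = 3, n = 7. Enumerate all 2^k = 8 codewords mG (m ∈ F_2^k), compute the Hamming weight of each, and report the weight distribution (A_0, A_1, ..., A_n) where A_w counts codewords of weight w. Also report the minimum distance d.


Weight distribution: A_0 = 1, A_2 = 2, A_4 = 5. Minimum distance d = 2.

Enumerate all 2^3 = 8 messages m ∈ F_2^3.
For each, compute codeword c = mG in F_2^7, then tally its weight.
  m = 000 → c = 0000000, weight = 0.
  m = 100 → c = 0011101, weight = 4.
  m = 010 → c = 1110100, weight = 4.
  m = 110 → c = 1101001, weight = 4.
  m = 001 → c = 1110001, weight = 4.
  m = 101 → c = 1101100, weight = 4.
  m = 011 → c = 0000101, weight = 2.
  m = 111 → c = 0011000, weight = 2.
Tally weights:
  weight 0: 1 codewords.
  weight 2: 2 codewords.
  weight 4: 5 codewords.
Minimum distance d = smallest w > 0 with A_w > 0 = 2.
Sanity: Σ A_w = 8 = 2^3 = 8 ✓.


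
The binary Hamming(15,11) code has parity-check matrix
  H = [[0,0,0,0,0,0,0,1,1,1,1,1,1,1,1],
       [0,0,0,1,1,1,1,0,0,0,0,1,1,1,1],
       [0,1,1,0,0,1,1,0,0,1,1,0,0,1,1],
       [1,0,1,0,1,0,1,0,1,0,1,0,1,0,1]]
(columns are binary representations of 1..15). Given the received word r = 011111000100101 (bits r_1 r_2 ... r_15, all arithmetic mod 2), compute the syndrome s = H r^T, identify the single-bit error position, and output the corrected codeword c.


s = (1, 1, 1, 0)^T, error position = 14, corrected codeword c = 011111000100111

Compute s = H r^T mod 2 one row at a time:
  s_1 = 0 + 0 + 1 + 0 + 0 + 1 + 0 + 1 = 3 ≡ 1 (mod 2).
  s_2 = 1 + 1 + 1 + 0 + 0 + 1 + 0 + 1 = 5 ≡ 1 (mod 2).
  s_3 = 1 + 1 + 1 + 0 + 1 + 0 + 0 + 1 = 5 ≡ 1 (mod 2).
  s_4 = 0 + 1 + 1 + 0 + 0 + 0 + 1 + 1 = 4 ≡ 0 (mod 2).
s = (1, 1, 1, 0)^T — this equals column 14 of H (binary 1110), so error is at position 14.
Correct: flip bit 14 of r = 011111000100101 to get c = 011111000100111.


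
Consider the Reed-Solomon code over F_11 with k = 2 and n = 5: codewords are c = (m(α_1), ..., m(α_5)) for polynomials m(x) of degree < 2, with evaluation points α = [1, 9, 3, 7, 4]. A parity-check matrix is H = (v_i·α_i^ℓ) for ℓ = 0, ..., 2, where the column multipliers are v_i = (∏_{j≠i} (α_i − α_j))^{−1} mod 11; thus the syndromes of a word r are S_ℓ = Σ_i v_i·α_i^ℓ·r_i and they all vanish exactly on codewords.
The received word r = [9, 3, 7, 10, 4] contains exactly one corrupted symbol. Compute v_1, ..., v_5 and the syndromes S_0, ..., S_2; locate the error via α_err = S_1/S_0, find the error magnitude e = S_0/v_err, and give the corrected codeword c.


S = (7, 10, 8), error at position 3, error magnitude e = 5, c = [9, 3, 2, 10, 4].

Step 1: column multipliers v_i = (∏_{j≠i}(α_i − α_j))^{−1} mod 11.
  i = 1 (α = 1): (1−9)(1−3)(1−7)(1−4) = (−8)·(−2)·(−6)·(−3) = 288 ≡ 2, so v_1 = 2^{−1} = 6 (mod 11).
  i = 2 (α = 9): (9−1)(9−3)(9−7)(9−4) = 8·6·2·5 = 480 ≡ 7, so v_2 = 7^{−1} = 8 (mod 11).
  i = 3 (α = 3): (3−1)(3−9)(3−7)(3−4) = 2·(−6)·(−4)·(−1) = −48 ≡ 7, so v_3 = 7^{−1} = 8 (mod 11).
  i = 4 (α = 7): (7−1)(7−9)(7−3)(7−4) = 6·(−2)·4·3 = −144 ≡ 10, so v_4 = 10^{−1} = 10 (mod 11).
  i = 5 (α = 4): (4−1)(4−9)(4−3)(4−7) = 3·(−5)·1·(−3) = 45 ≡ 1, so v_5 = 1^{−1} = 1 (mod 11).
  v = [6, 8, 8, 10, 1].
Step 2: syndromes of r = [9, 3, 7, 10, 4] (all sums mod 11).
  S_0 = Σ v_i r_i = 6·9 + 8·3 + 8·7 + 10·10 + 1·4 = 238 ≡ 7.
  S_1 = Σ v_i α_i r_i = 6·1·9 + 8·9·3 + 8·3·7 + 10·7·10 + 1·4·4 = 1154 ≡ 10.
  α_i^2 mod 11 = [1, 4, 9, 5, 5].
  S_2 = Σ v_i α_i^2 r_i = 6·1·9 + 8·4·3 + 8·9·7 + 10·5·10 + 1·5·4 = 1174 ≡ 8.
  S = (7, 10, 8) ≠ 0, so r is not a codeword (an error is present).
Step 3: locate the error. For a single error e at position i, S_ℓ = v_i·e·α_i^ℓ, so α_err = S_1/S_0.
  S_0^{−1} = 7^{−1} = 8 (mod 11), so α_err = 10·8 = 80 ≡ 3 = α_3. Error position i = 3.
  Consistency check: S_2/S_1 = 8·10 = 80 ≡ 3 = α_err ✓ (single-error assumption holds).
Step 4: error magnitude e = S_0/v_3 = S_0·∏_{j≠3}(α_3 − α_j) = 7·7 = 49 ≡ 5 (mod 11).
Step 5: correct position 3: c_3 = r_3 − e = 7 − 5 ≡ 2 (mod 11). Hence c = [9, 3, 2, 10, 4].
  Check: interpolating c through the α_i gives m(x) = 7 + 2·x (degree < 2) with m(α_i) = c_i for every i, so c is indeed a codeword.


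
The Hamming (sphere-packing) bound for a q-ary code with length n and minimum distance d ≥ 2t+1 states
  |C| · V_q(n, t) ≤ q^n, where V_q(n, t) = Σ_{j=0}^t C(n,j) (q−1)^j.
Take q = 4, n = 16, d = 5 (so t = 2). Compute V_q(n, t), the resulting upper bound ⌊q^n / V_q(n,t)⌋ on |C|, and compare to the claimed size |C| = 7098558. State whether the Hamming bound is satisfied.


V_q(n, t) = 1129, q^n = 4294967296, Hamming bound = 3804222, |C| = 7098558 > bound (violated).

Step 1: Compute V_q(n, t) = Σ_{j=0}^2 C(n, j) (q−1)^j.
  j = 0: C(16,0)·(3)^0 = 1·1 = 1.
  j = 1: C(16,1)·(3)^1 = 16·3 = 48.
  j = 2: C(16,2)·(3)^2 = 120·9 = 1080.
  V_q(n, t) = 1 + 48 + 1080 = 1129.
Step 2: q^n = 4^16 = 4294967296.
Step 3: Hamming bound ⌊q^n / V_q(n,t)⌋ = ⌊4294967296/1129⌋ = 3804222.
Step 4: Compare |C| = 7098558 to 3804222: violated.
The claimed |C| lies above the Hamming bound, so no 4-ary code of length 16 with d ≥ 5 can have 7098558 codewords.


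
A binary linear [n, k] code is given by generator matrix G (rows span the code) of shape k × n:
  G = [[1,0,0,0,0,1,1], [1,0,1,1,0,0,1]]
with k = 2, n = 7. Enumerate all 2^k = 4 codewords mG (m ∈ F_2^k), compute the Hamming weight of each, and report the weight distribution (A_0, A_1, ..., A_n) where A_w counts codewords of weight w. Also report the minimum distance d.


Weight distribution: A_0 = 1, A_3 = 2, A_4 = 1. Minimum distance d = 3.

Enumerate all 2^2 = 4 messages m ∈ F_2^2.
For each, compute codeword c = mG in F_2^7, then tally its weight.
  m = 00 → c = 0000000, weight = 0.
  m = 10 → c = 1000011, weight = 3.
  m = 01 → c = 1011001, weight = 4.
  m = 11 → c = 0011010, weight = 3.
Tally weights:
  weight 0: 1 codewords.
  weight 3: 2 codewords.
  weight 4: 1 codewords.
Minimum distance d = smallest w > 0 with A_w > 0 = 3.
Sanity: Σ A_w = 4 = 2^2 = 4 ✓.


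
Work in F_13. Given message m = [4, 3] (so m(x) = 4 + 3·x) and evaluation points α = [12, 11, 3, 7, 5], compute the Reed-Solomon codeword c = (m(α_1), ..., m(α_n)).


c = [1, 11, 0, 12, 6]

Message polynomial: m(x) = 4 + 3·x (mod 13).
For each evaluation point α_i, compute m(α_i) mod 13:
  α_1 = 12: Horner steps 3 → 1, so m(12) = 1.
  α_2 = 11: Horner steps 3 → 11, so m(11) = 11.
  α_3 = 3: Horner steps 3 → 0, so m(3) = 0.
  α_4 = 7: Horner steps 3 → 12, so m(7) = 12.
  α_5 = 5: Horner steps 3 → 6, so m(5) = 6.
Codeword c = [1, 11, 0, 12, 6] ∈ F_13^5.


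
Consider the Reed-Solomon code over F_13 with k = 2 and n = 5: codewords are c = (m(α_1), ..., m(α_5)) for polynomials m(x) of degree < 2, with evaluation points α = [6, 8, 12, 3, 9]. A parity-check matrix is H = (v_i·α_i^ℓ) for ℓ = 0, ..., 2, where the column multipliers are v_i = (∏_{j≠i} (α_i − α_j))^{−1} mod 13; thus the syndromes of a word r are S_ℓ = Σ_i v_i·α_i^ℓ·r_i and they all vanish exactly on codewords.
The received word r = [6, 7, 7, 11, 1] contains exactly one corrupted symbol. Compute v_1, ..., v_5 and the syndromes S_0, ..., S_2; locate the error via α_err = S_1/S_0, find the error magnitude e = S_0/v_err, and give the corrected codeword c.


S = (1, 12, 1), error at position 3, error magnitude e = 11, c = [6, 7, 9, 11, 1].

Step 1: column multipliers v_i = (∏_{j≠i}(α_i − α_j))^{−1} mod 13.
  i = 1 (α = 6): (6−8)(6−12)(6−3)(6−9) = (−2)·(−6)·3·(−3) = −108 ≡ 9, so v_1 = 9^{−1} = 3 (mod 13).
  i = 2 (α = 8): (8−6)(8−12)(8−3)(8−9) = 2·(−4)·5·(−1) = 40 ≡ 1, so v_2 = 1^{−1} = 1 (mod 13).
  i = 3 (α = 12): (12−6)(12−8)(12−3)(12−9) = 6·4·9·3 = 648 ≡ 11, so v_3 = 11^{−1} = 6 (mod 13).
  i = 4 (α = 3): (3−6)(3−8)(3−12)(3−9) = (−3)·(−5)·(−9)·(−6) = 810 ≡ 4, so v_4 = 4^{−1} = 10 (mod 13).
  i = 5 (α = 9): (9−6)(9−8)(9−12)(9−3) = 3·1·(−3)·6 = −54 ≡ 11, so v_5 = 11^{−1} = 6 (mod 13).
  v = [3, 1, 6, 10, 6].
Step 2: syndromes of r = [6, 7, 7, 11, 1] (all sums mod 13).
  S_0 = Σ v_i r_i = 3·6 + 1·7 + 6·7 + 10·11 + 6·1 = 183 ≡ 1.
  S_1 = Σ v_i α_i r_i = 3·6·6 + 1·8·7 + 6·12·7 + 10·3·11 + 6·9·1 = 1052 ≡ 12.
  α_i^2 mod 13 = [10, 12, 1, 9, 3].
  S_2 = Σ v_i α_i^2 r_i = 3·10·6 + 1·12·7 + 6·1·7 + 10·9·11 + 6·3·1 = 1314 ≡ 1.
  S = (1, 12, 1) ≠ 0, so r is not a codeword (an error is present).
Step 3: locate the error. For a single error e at position i, S_ℓ = v_i·e·α_i^ℓ, so α_err = S_1/S_0.
  S_0^{−1} = 1^{−1} = 1 (mod 13), so α_err = 12·1 = 12 ≡ 12 = α_3. Error position i = 3.
  Consistency check: S_2/S_1 = 1·12 = 12 ≡ 12 = α_err ✓ (single-error assumption holds).
Step 4: error magnitude e = S_0/v_3 = S_0·∏_{j≠3}(α_3 − α_j) = 1·11 = 11 ≡ 11 (mod 13).
Step 5: correct position 3: c_3 = r_3 − e = 7 − 11 ≡ 9 (mod 13). Hence c = [6, 7, 9, 11, 1].
  Check: interpolating c through the α_i gives m(x) = 3 + 7·x (degree < 2) with m(α_i) = c_i for every i, so c is indeed a codeword.


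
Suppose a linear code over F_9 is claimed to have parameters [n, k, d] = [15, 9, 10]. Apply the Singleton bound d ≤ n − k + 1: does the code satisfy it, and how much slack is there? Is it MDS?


Singleton RHS = n − k + 1 = 7, slack = -3, bound violated (no such code; not MDS).

Singleton bound: d ≤ n − k + 1.
Here n = 15, k = 9, so n − k + 1 = 7.
Given d = 10, check d ≤ 7: NO.
Slack = (n − k + 1) − d = -3.
The slack is negative: d = 10 exceeds n − k + 1 = 7 by 3, so the Singleton bound is violated and no linear [15, 9, 10]_9 code can exist. In particular it is not MDS (MDS requires d = n − k + 1 exactly).
Description: the claimed parameters are [15, 9, 10]_9; such a code would be impossible (violates the Singleton bound).


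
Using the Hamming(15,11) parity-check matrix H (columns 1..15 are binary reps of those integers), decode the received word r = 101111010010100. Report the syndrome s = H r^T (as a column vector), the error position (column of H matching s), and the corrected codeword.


s = (1, 0, 1, 1)^T, error position = 11, corrected codeword c = 101111010000100

Compute s = H r^T mod 2 one row at a time:
  s_1 = 1 + 0 + 0 + 1 + 0 + 1 + 0 + 0 = 3 ≡ 1 (mod 2).
  s_2 = 1 + 1 + 1 + 0 + 0 + 1 + 0 + 0 = 4 ≡ 0 (mod 2).
  s_3 = 0 + 1 + 1 + 0 + 0 + 1 + 0 + 0 = 3 ≡ 1 (mod 2).
  s_4 = 1 + 1 + 1 + 0 + 0 + 1 + 1 + 0 = 5 ≡ 1 (mod 2).
s = (1, 0, 1, 1)^T — this equals column 11 of H (binary 1011), so error is at position 11.
Correct: flip bit 11 of r = 101111010010100 to get c = 101111010000100.


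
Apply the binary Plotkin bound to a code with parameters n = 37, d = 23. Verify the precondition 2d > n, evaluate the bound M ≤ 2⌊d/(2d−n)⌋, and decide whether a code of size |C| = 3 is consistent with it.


Plotkin bound M ≤ 4; given |C| = 3 ≤ bound (satisfied).

Check applicability: 2d = 46, n = 37.
2d − n = 9 > 0, so Plotkin applies.
Compute d/(2d−n) = 23/9 ≈ 2.5556.
⌊d/(2d−n)⌋ = 2.
Plotkin bound: M ≤ 2·2 = 4.
Given |C| = 3, check: satisfied.
This |C| is below the Plotkin bound.


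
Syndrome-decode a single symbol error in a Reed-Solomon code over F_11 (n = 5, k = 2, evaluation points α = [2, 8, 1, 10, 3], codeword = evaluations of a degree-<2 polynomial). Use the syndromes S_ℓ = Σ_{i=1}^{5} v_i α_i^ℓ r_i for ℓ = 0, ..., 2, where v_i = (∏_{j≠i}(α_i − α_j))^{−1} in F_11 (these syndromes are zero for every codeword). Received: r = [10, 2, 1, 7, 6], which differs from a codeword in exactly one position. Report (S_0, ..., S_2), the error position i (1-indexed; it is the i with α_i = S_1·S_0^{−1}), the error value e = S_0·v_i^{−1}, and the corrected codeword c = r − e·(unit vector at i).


S = (8, 5, 10), error at position 1, error magnitude e = 1, c = [9, 2, 1, 7, 6].

Step 1: column multipliers v_i = (∏_{j≠i}(α_i − α_j))^{−1} mod 11.
  i = 1 (α = 2): (2−8)(2−1)(2−10)(2−3) = (−6)·1·(−8)·(−1) = −48 ≡ 7, so v_1 = 7^{−1} = 8 (mod 11).
  i = 2 (α = 8): (8−2)(8−1)(8−10)(8−3) = 6·7·(−2)·5 = −420 ≡ 9, so v_2 = 9^{−1} = 5 (mod 11).
  i = 3 (α = 1): (1−2)(1−8)(1−10)(1−3) = (−1)·(−7)·(−9)·(−2) = 126 ≡ 5, so v_3 = 5^{−1} = 9 (mod 11).
  i = 4 (α = 10): (10−2)(10−8)(10−1)(10−3) = 8·2·9·7 = 1008 ≡ 7, so v_4 = 7^{−1} = 8 (mod 11).
  i = 5 (α = 3): (3−2)(3−8)(3−1)(3−10) = 1·(−5)·2·(−7) = 70 ≡ 4, so v_5 = 4^{−1} = 3 (mod 11).
  v = [8, 5, 9, 8, 3].
Step 2: syndromes of r = [10, 2, 1, 7, 6] (all sums mod 11).
  S_0 = Σ v_i r_i = 8·10 + 5·2 + 9·1 + 8·7 + 3·6 = 173 ≡ 8.
  S_1 = Σ v_i α_i r_i = 8·2·10 + 5·8·2 + 9·1·1 + 8·10·7 + 3·3·6 = 863 ≡ 5.
  α_i^2 mod 11 = [4, 9, 1, 1, 9].
  S_2 = Σ v_i α_i^2 r_i = 8·4·10 + 5·9·2 + 9·1·1 + 8·1·7 + 3·9·6 = 637 ≡ 10.
  S = (8, 5, 10) ≠ 0, so r is not a codeword (an error is present).
Step 3: locate the error. For a single error e at position i, S_ℓ = v_i·e·α_i^ℓ, so α_err = S_1/S_0.
  S_0^{−1} = 8^{−1} = 7 (mod 11), so α_err = 5·7 = 35 ≡ 2 = α_1. Error position i = 1.
  Consistency check: S_2/S_1 = 10·9 = 90 ≡ 2 = α_err ✓ (single-error assumption holds).
Step 4: error magnitude e = S_0/v_1 = S_0·∏_{j≠1}(α_1 − α_j) = 8·7 = 56 ≡ 1 (mod 11).
Step 5: correct position 1: c_1 = r_1 − e = 10 − 1 ≡ 9 (mod 11). Hence c = [9, 2, 1, 7, 6].
  Check: interpolating c through the α_i gives m(x) = 4 + 8·x (degree < 2) with m(α_i) = c_i for every i, so c is indeed a codeword.
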